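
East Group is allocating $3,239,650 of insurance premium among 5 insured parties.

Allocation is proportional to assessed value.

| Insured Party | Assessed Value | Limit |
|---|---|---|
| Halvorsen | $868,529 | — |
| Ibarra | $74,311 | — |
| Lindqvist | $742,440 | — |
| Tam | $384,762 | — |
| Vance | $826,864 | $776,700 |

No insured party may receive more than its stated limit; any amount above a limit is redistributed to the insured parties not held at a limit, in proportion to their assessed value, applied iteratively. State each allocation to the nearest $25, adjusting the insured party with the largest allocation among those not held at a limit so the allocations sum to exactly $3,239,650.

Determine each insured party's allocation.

Halvorsen: $1,033,375 · Ibarra: $88,425 · Lindqvist: $883,350 · Tam: $457,800 · Vance: $776,700

Combined assessed value = 2,896,906.
Unconstrained shares: Halvorsen 971,287.98; Ibarra 83,103.02; Lindqvist 830,280.91; Tam 430,284.66; Vance 924,693.43.
Capped: Vance ($776,700); balance $2,462,950 reallocated over remaining assessed value 2,070,042.
Redistributed shares: Halvorsen 1,033,381.69 → $1,033,375; Ibarra 88,415.73 → $88,425; Lindqvist 883,360.14 → $883,350; Tam 457,792.44 → $457,800.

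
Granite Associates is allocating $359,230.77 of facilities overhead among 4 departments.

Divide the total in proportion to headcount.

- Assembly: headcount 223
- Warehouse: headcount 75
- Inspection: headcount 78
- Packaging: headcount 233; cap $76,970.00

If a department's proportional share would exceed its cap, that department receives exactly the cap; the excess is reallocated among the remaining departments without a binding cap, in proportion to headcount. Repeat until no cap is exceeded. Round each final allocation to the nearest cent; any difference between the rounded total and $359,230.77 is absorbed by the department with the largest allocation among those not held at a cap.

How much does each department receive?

Assembly: $167,404.65 | Warehouse: $56,302.02 | Inspection: $58,554.10 | Packaging: $76,970.00

Combined headcount = 609.
Proportional shares (ignoring caps): Assembly 131,540.9880; Warehouse 44,240.2426; Inspection 46,009.8523; Packaging 137,439.6870.
Capped: Packaging ($76,970.00); residual $282,260.77 reallocated over remaining headcount 376.
Remaining shares: Assembly 167,404.6588 → $167,404.66; Warehouse 56,302.0153 → $56,302.02; Inspection 58,554.0959 → $58,554.10.
Rounding difference −$0.01 applied to Assembly → $167,404.65.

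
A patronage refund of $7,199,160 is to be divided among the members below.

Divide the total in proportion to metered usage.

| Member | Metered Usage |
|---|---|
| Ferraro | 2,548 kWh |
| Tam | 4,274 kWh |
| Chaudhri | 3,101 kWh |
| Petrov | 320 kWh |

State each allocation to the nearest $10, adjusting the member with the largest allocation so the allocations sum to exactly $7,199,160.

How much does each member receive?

Ferraro: $1,790,830; Tam: $3,003,920; Chaudhri: $2,179,500; Petrov: $224,910

Metered usage total: 10,243.
Proportional shares: Ferraro 2,548/10,243 × $7,199,160 = 1,790,828.83; Tam 4,274/10,243 × $7,199,160 = 3,003,925.59; Chaudhri 3,101/10,243 × $7,199,160 = 2,179,497.72; Petrov 320/10,243 × $7,199,160 = 224,907.86.
At nearest $10: Ferraro $1,790,830; Tam $3,003,930; Chaudhri $2,179,500; Petrov $224,910. Sum = $7,199,170.
Difference $7,199,160 − $7,199,170 = −$10 applied to largest allocation (Tam): Tam becomes $3,003,920.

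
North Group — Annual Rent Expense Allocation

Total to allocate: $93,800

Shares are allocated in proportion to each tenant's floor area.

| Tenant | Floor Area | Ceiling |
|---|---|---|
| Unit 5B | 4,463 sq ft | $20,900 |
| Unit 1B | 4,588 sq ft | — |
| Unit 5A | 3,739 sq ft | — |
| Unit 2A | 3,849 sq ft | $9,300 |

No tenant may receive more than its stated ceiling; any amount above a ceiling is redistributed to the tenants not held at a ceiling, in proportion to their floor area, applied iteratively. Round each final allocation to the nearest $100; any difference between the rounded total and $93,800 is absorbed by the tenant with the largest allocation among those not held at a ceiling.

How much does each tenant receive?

Unit 5B: $20,900; Unit 1B: $35,000; Unit 5A: $28,600; Unit 2A: $9,300

Combined floor area = 16,639.
Unconstrained shares: Unit 5B 25,159.53; Unit 1B 25,864.20; Unit 5A 21,078.08; Unit 2A 21,698.19.
Cap binds for Unit 5B ($20,900), Unit 2A ($9,300); remaining pool $63,600 reallocated over remaining floor area 8,327.
Remaining shares: Unit 1B 35,042.25 → $35,000; Unit 5A 28,557.75 → $28,600.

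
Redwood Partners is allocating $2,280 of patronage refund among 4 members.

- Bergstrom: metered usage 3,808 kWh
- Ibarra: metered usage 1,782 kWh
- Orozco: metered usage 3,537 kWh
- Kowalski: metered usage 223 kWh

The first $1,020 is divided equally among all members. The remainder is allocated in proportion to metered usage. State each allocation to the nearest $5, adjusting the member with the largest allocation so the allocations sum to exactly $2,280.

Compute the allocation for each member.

First tranche $1,020 split equally: $255 each.
Remainder $1,260 by metered usage (total 9,350): Bergstrom 513.16 → $515; Ibarra 240.14 → $240; Orozco 476.64 → $475; Kowalski 30.05 → $30.
Totals: Bergstrom $255 + $515 = $770; Ibarra $255 + $240 = $495; Orozco $255 + $475 = $730; Kowalski $255 + $30 = $285.

Bergstrom: $770; Ibarra: $495; Orozco: $730; Kowalski: $285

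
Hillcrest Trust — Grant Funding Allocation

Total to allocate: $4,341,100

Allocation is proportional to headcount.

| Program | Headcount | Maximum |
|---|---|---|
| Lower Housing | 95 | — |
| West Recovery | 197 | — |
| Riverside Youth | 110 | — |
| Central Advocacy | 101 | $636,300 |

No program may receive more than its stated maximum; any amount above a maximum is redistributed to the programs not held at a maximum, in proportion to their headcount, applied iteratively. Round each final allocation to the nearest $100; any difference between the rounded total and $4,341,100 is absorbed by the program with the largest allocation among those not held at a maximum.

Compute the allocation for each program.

Headcount total: 503.
Proportional shares (ignoring caps): Lower Housing 819,889.66; West Recovery 1,700,192.25; Riverside Youth 949,345.92; Central Advocacy 871,672.17.
Held at cap: Central Advocacy ($636,300); remaining pool $3,704,800 reallocated over remaining headcount 402.
Remaining shares: Lower Housing 875,512.44 → $875,500; West Recovery 1,815,536.32 → $1,815,500; Riverside Youth 1,013,751.24 → $1,013,800.

Lower Housing: $875,500; West Recovery: $1,815,500; Riverside Youth: $1,013,800; Central Advocacy: $636,300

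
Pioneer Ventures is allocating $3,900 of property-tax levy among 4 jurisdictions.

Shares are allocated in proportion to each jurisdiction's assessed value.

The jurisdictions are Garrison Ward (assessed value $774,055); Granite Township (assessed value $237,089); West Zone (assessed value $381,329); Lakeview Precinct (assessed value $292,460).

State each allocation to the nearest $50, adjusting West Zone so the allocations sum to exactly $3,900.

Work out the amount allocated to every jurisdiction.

Garrison Ward: $1,800 | Granite Township: $550 | West Zone: $850 | Lakeview Precinct: $700

Total assessed value = 1,684,933.
Unrounded shares: Garrison Ward 774,055/1,684,933 × $3,900 = 1,791.65; Granite Township 237,089/1,684,933 × $3,900 = 548.77; West Zone 381,329/1,684,933 × $3,900 = 882.64; Lakeview Precinct 292,460/1,684,933 × $3,900 = 676.94.
Rounded to nearest $50: Garrison Ward $1,800; Granite Township $550; West Zone $900; Lakeview Precinct $700. Sum = $3,950.
Difference $3,900 − $3,950 = −$50 applied to West Zone: West Zone becomes $850.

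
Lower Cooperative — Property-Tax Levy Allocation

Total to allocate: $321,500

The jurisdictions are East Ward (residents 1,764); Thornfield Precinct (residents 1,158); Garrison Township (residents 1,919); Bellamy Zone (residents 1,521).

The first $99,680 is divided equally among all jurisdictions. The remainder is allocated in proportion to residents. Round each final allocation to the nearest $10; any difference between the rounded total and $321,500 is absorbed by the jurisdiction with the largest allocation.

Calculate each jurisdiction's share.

First tranche $99,680 split equally: $24,920 each.
Remainder $221,820 by residents (total 6,362): East Ward 61,504.32 → $61,500; Thornfield Precinct 40,375.28 → $40,380; Garrison Township 66,908.61 → $66,910; Bellamy Zone 53,031.79 → $53,030.
Totals: East Ward $24,920 + $61,500 = $86,420; Thornfield Precinct $24,920 + $40,380 = $65,300; Garrison Township $24,920 + $66,910 = $91,830; Bellamy Zone $24,920 + $53,030 = $77,950.

East Ward: $86,420 · Thornfield Precinct: $65,300 · Garrison Township: $91,830 · Bellamy Zone: $77,950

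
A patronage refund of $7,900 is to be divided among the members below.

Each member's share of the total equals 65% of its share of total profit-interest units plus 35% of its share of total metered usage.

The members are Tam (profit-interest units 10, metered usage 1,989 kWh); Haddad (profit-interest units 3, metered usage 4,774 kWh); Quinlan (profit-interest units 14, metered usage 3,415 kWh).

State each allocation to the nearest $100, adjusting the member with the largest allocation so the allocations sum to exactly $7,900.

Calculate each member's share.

Totals — profit-interest units 27, metered usage 10,178.
Combined weights (65% profit-interest units + 35% metered usage): Tam 0.3091; Haddad 0.2364; Quinlan 0.4545.
Unrounded shares: Tam 2,442.19; Haddad 1,867.48; Quinlan 3,590.33.
After rounding ($100): Tam $2,400; Haddad $1,900; Quinlan $3,600. Sum = $7,900.
Sum already equals the total — no adjustment.

Tam: $2,400 · Haddad: $1,900 · Quinlan: $3,600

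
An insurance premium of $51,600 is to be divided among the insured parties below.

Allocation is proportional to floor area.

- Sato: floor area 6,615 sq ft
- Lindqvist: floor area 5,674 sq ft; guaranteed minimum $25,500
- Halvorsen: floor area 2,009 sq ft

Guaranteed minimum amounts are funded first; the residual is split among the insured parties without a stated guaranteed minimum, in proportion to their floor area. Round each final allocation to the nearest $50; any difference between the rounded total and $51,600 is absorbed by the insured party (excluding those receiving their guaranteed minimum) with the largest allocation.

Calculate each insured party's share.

Sato: $20,000; Lindqvist: $25,500; Halvorsen: $6,100

Guaranteed amounts: Lindqvist $25,500. Residual $26,100.
Residual split over remaining floor area 8,624: Sato 20,019.89 → $20,000; Halvorsen 6,080.11 → $6,100.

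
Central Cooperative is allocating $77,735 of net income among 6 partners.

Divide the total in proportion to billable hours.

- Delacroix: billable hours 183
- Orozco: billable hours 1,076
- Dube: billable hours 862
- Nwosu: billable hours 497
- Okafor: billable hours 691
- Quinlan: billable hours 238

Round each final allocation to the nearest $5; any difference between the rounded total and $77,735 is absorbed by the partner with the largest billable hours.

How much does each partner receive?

Delacroix: $4,010 | Orozco: $23,585 | Dube: $18,890 | Nwosu: $10,890 | Okafor: $15,145 | Quinlan: $5,215

Combined billable hours = 3,547.
Proportional shares: Delacroix 183/3,547 × $77,735 = 4,010.57; Orozco 1,076/3,547 × $77,735 = 23,581.30; Dube 862/3,547 × $77,735 = 18,891.34; Nwosu 497/3,547 × $77,735 = 10,892.10; Okafor 691/3,547 × $77,735 = 15,143.75; Quinlan 238/3,547 × $77,735 = 5,215.94.
At nearest $5: Delacroix $4,010; Orozco $23,580; Dube $18,890; Nwosu $10,890; Okafor $15,145; Quinlan $5,215. Sum = $77,730.
Difference $77,735 − $77,730 = +$5 applied to largest billable hours (Orozco): Orozco becomes $23,585.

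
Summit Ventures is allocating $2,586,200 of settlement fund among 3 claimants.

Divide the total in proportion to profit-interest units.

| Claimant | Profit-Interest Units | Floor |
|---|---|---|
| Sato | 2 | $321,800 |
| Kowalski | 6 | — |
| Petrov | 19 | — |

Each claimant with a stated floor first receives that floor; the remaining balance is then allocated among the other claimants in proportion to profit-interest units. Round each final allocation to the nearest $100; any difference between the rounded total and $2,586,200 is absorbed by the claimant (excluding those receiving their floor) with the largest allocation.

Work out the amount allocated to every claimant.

Sato: $321,800; Kowalski: $543,500; Petrov: $1,720,900

Fund the minimums — Sato $321,800. Remaining pool $2,264,400.
Remaining pool split over remaining profit-interest units 25: Kowalski 543,456.00 → $543,500; Petrov 1,720,944.00 → $1,720,900.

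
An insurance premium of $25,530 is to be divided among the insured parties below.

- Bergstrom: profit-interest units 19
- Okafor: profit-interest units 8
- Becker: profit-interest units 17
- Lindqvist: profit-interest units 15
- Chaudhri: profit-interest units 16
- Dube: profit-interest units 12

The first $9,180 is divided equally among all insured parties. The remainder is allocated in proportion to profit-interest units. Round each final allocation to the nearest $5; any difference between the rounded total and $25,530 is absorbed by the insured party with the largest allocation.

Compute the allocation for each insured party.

$9,180 shared equally gives $1,530 per insured party.
Remainder $16,350 by profit-interest units (total 87): Bergstrom 3,570.69 → $3,570; Okafor 1,503.45 → $1,505; Becker 3,194.83 → $3,195; Lindqvist 2,818.97 → $2,820; Chaudhri 3,006.90 → $3,005; Dube 2,255.17 → $2,255.
Totals: Bergstrom $1,530 + $3,570 = $5,100; Okafor $1,530 + $1,505 = $3,035; Becker $1,530 + $3,195 = $4,725; Lindqvist $1,530 + $2,820 = $4,350; Chaudhri $1,530 + $3,005 = $4,535; Dube $1,530 + $2,255 = $3,785.

Bergstrom: $5,100 | Okafor: $3,035 | Becker: $4,725 | Lindqvist: $4,350 | Chaudhri: $4,535 | Dube: $3,785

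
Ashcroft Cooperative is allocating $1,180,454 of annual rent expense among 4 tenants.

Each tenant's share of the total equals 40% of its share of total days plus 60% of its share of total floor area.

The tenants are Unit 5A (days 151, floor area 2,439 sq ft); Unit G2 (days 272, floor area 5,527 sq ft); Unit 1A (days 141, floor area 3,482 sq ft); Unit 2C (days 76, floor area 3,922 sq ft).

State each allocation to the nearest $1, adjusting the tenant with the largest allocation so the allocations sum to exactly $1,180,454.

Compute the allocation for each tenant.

Unit 5A: $223,798 | Unit G2: $455,370 | Unit 1A: $264,483 | Unit 2C: $236,803

Totals — days 640, floor area 15,370.
Composite weights (40% days + 60% floor area): Unit 5A 0.1896; Unit G2 0.3858; Unit 1A 0.2241; Unit 2C 0.2006.
Unrounded shares: Unit 5A 223,798.08; Unit G2 455,369.54; Unit 1A 264,483.23; Unit 2C 236,803.14.
After rounding ($1): Unit 5A $223,798; Unit G2 $455,370; Unit 1A $264,483; Unit 2C $236,803. Sum = $1,180,454.
Rounded total matches; no reconciliation needed.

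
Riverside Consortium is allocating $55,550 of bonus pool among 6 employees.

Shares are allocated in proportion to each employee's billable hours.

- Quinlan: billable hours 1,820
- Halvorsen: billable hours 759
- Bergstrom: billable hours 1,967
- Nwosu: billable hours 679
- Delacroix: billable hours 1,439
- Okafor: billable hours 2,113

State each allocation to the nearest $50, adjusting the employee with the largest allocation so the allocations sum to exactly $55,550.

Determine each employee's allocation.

Quinlan: $11,500 · Halvorsen: $4,800 · Bergstrom: $12,450 · Nwosu: $4,300 · Delacroix: $9,100 · Okafor: $13,400

Total billable hours = 8,777.
Proportional shares: Quinlan 1,820/8,777 × $55,550 = 11,518.86; Halvorsen 759/8,777 × $55,550 = 4,803.74; Bergstrom 1,967/8,777 × $55,550 = 12,449.23; Nwosu 679/8,777 × $55,550 = 4,297.42; Delacroix 1,439/8,777 × $55,550 = 9,107.49; Okafor 2,113/8,777 × $55,550 = 13,373.27.
After rounding ($50): Quinlan $11,500; Halvorsen $4,800; Bergstrom $12,450; Nwosu $4,300; Delacroix $9,100; Okafor $13,350. Sum = $55,500.
Difference $55,550 − $55,500 = +$50 applied to largest allocation (Okafor): Okafor becomes $13,400.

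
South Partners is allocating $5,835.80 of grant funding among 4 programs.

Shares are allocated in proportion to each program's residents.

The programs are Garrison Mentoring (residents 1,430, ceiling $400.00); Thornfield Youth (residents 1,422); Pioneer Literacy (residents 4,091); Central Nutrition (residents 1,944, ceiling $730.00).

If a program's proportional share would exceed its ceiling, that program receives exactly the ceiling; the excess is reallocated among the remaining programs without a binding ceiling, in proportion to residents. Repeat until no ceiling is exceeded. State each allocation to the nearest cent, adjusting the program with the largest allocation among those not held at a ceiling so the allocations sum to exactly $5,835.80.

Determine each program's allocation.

Garrison Mentoring: $400.00 · Thornfield Youth: $1,213.79 · Pioneer Literacy: $3,492.01 · Central Nutrition: $730.00

Combined residents = 8,887.
Proportional shares (ignoring caps): Garrison Mentoring 939.0339; Thornfield Youth 933.7805; Pioneer Literacy 2,686.4249; Central Nutrition 1,276.5607.
Held at cap: Garrison Mentoring ($400.00), Central Nutrition ($730.00); residual $4,705.80 reallocated over remaining residents 5,513.
Redistributed shares: Thornfield Youth 1,213.7942 → $1,213.79; Pioneer Literacy 3,492.0058 → $3,492.01.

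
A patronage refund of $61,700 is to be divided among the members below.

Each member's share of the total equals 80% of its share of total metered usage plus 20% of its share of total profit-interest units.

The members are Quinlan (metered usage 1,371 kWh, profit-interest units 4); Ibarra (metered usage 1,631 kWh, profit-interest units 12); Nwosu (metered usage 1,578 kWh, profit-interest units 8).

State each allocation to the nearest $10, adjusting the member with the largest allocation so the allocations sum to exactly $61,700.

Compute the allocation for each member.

Totals — metered usage 4,580, profit-interest units 24.
Blended shares (80% metered usage + 20% profit-interest units): Quinlan 0.2728; Ibarra 0.3849; Nwosu 0.3423.
Pro-rata amounts: Quinlan 16,832.33; Ibarra 23,747.76; Nwosu 21,119.90.
At nearest $10: Quinlan $16,830; Ibarra $23,750; Nwosu $21,120. Sum = $61,700.
Rounded total matches; no reconciliation needed.

Quinlan: $16,830; Ibarra: $23,750; Nwosu: $21,120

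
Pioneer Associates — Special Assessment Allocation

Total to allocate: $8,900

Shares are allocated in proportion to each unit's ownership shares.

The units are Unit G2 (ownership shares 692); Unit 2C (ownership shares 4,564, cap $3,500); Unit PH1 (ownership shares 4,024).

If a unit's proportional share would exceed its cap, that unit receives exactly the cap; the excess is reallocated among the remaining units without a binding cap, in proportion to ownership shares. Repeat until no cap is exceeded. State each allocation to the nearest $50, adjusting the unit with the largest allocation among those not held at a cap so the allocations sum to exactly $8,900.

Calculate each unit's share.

Unit G2: $800 · Unit 2C: $3,500 · Unit PH1: $4,600

Combined ownership shares = 9,280.
Pro-rata shares before constraints: Unit G2 663.66; Unit 2C 4,377.11; Unit PH1 3,859.22.
Capped: Unit 2C ($3,500); residual $5,400 reallocated over remaining ownership shares 4,716.
Shares after redistribution: Unit G2 792.37 → $800; Unit PH1 4,607.63 → $4,600.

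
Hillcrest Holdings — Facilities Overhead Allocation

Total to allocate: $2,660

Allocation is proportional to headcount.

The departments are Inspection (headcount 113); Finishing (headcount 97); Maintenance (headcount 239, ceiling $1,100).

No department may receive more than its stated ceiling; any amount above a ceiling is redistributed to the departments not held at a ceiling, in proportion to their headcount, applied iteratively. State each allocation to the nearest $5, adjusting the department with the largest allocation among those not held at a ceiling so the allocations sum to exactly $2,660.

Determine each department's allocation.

Inspection: $840 · Finishing: $720 · Maintenance: $1,100

Headcount total: 449.
Pro-rata shares before constraints: Inspection 669.44; Finishing 574.65; Maintenance 1,415.90.
Held at cap: Maintenance ($1,100); residual $1,560 reallocated over remaining headcount 210.
Redistributed shares: Inspection 839.43 → $840; Finishing 720.57 → $720.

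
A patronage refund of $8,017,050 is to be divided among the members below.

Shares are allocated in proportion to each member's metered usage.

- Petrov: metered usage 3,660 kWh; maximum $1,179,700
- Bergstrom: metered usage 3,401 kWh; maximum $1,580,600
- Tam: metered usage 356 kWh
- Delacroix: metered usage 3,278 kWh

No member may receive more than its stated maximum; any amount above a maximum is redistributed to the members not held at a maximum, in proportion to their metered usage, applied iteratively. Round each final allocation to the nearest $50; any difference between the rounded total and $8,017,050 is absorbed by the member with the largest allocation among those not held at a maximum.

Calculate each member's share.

Total metered usage = 10,695.
Unconstrained shares: Petrov 2,743,562.69; Bergstrom 2,549,414.40; Tam 266,860.20; Delacroix 2,457,212.71.
Capped: Petrov ($1,179,700), Bergstrom ($1,580,600); residual $5,256,750 reallocated over remaining metered usage 3,634.
Remaining shares: Tam 514,970.56 → $514,950; Delacroix 4,741,779.44 → $4,741,800.

Petrov: $1,179,700 | Bergstrom: $1,580,600 | Tam: $514,950 | Delacroix: $4,741,800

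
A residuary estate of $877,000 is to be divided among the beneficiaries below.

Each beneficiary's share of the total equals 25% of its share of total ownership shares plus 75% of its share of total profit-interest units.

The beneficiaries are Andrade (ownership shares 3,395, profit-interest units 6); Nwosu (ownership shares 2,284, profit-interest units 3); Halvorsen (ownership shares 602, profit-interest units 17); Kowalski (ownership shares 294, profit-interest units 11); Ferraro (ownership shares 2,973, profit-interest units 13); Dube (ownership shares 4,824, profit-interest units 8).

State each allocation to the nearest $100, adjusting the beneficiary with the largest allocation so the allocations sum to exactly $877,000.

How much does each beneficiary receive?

Andrade: $119,800 | Nwosu: $68,900 | Halvorsen: $202,000 | Kowalski: $129,200 | Ferraro: $192,800 | Dube: $164,300

Ownership shares total 14,372; profit-interest units total 58.
Combined weights (25% ownership shares + 75% profit-interest units): Andrade 0.1366; Nwosu 0.0785; Halvorsen 0.2303; Kowalski 0.1474; Ferraro 0.2198; Dube 0.1874.
Proportional shares: Andrade 119,835.04; Nwosu 68,864.79; Halvorsen 201,972.52; Kowalski 129,230.76; Ferraro 192,780.90; Dube 164,315.98.
Rounded to nearest $100: Andrade $119,800; Nwosu $68,900; Halvorsen $202,000; Kowalski $129,200; Ferraro $192,800; Dube $164,300. Sum = $877,000.
Sum already equals the total — no adjustment.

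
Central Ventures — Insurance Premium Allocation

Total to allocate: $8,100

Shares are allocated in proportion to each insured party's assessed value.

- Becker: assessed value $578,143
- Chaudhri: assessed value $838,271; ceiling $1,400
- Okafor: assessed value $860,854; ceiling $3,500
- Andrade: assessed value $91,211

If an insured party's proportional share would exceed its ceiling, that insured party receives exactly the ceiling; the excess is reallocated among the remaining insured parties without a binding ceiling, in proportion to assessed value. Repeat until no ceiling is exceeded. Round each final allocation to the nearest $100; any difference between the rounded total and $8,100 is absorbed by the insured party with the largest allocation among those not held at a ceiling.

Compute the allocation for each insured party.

Sum of assessed value: 2,368,479.
Unconstrained shares: Becker 1,977.20; Chaudhri 2,866.82; Okafor 2,944.05; Andrade 311.93.
Held at cap: Chaudhri ($1,400); balance $6,700 reallocated over remaining assessed value 1,530,208.
Held at cap: Okafor ($3,500); balance $3,200 reallocated over remaining assessed value 669,354.
Remaining shares: Becker 2,763.94 → $2,800; Andrade 436.06 → $400.

Becker: $2,800 · Chaudhri: $1,400 · Okafor: $3,500 · Andrade: $400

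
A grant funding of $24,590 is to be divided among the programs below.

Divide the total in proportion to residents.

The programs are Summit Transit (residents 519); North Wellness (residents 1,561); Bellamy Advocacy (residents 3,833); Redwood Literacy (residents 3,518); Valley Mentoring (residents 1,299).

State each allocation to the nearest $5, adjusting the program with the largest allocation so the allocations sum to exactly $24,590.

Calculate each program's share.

Total residents = 10,730.
Unrounded shares: Summit Transit 519/10,730 × $24,590 = 1,189.40; North Wellness 1,561/10,730 × $24,590 = 3,577.35; Bellamy Advocacy 3,833/10,730 × $24,590 = 8,784.11; Redwood Literacy 3,518/10,730 × $24,590 = 8,062.22; Valley Mentoring 1,299/10,730 × $24,590 = 2,976.93.
At nearest $5: Summit Transit $1,190; North Wellness $3,575; Bellamy Advocacy $8,785; Redwood Literacy $8,060; Valley Mentoring $2,975. Sum = $24,585.
Difference $24,590 − $24,585 = +$5 applied to largest allocation (Bellamy Advocacy): Bellamy Advocacy becomes $8,790.

Summit Transit: $1,190; North Wellness: $3,575; Bellamy Advocacy: $8,790; Redwood Literacy: $8,060; Valley Mentoring: $2,975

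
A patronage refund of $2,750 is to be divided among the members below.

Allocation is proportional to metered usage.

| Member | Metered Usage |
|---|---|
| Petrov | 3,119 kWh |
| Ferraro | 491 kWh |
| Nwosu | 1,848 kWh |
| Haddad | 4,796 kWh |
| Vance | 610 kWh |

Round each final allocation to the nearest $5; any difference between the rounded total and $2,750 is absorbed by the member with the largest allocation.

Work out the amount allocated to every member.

Metered usage total: 10,864.
Raw shares: Petrov 3,119/10,864 × $2,750 = 789.51; Ferraro 491/10,864 × $2,750 = 124.29; Nwosu 1,848/10,864 × $2,750 = 467.78; Haddad 4,796/10,864 × $2,750 = 1,214.01; Vance 610/10,864 × $2,750 = 154.41.
After rounding ($5): Petrov $790; Ferraro $125; Nwosu $470; Haddad $1,215; Vance $155. Sum = $2,755.
Difference $2,750 − $2,755 = −$5 applied to largest allocation (Haddad): Haddad becomes $1,210.

Petrov: $790 · Ferraro: $125 · Nwosu: $470 · Haddad: $1,210 · Vance: $155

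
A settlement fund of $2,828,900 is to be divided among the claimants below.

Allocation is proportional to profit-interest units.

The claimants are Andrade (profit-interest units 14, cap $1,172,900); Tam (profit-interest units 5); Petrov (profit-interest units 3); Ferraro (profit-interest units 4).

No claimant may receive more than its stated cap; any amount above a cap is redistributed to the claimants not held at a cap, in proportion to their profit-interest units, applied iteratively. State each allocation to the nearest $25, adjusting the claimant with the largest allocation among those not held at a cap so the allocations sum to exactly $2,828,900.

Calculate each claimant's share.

Sum of profit-interest units: 26.
Proportional shares (ignoring caps): Andrade 1,523,253.85; Tam 544,019.23; Petrov 326,411.54; Ferraro 435,215.38.
Cap binds for Andrade ($1,172,900); residual $1,656,000 reallocated over remaining profit-interest units 12.
Shares after redistribution: Tam 690,000.00 → $690,000; Petrov 414,000.00 → $414,000; Ferraro 552,000.00 → $552,000.

Andrade: $1,172,900 | Tam: $690,000 | Petrov: $414,000 | Ferraro: $552,000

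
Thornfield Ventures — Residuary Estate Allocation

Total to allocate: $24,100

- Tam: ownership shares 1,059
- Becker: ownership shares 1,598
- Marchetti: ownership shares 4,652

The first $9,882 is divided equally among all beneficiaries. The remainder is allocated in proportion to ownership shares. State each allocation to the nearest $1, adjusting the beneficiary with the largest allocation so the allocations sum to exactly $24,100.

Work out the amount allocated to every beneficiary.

Tam: $5,354; Becker: $6,403; Marchetti: $12,343

$9,882 shared equally gives $3,294 per beneficiary.
Remainder $14,218 by ownership shares (total 7,309): Tam 2,060.04 → $2,060; Becker 3,108.55 → $3,109; Marchetti 9,049.41 → $9,049.
Totals: Tam $3,294 + $2,060 = $5,354; Becker $3,294 + $3,109 = $6,403; Marchetti $3,294 + $9,049 = $12,343.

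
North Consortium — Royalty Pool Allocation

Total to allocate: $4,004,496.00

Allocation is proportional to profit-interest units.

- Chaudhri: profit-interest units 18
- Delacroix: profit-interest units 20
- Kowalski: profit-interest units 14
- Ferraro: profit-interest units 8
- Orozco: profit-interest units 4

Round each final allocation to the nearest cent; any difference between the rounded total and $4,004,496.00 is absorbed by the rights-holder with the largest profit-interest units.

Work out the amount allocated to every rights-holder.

Total profit-interest units = 18 + 20 + 14 + 8 + 4 = 64.
Unrounded shares: Chaudhri 1,126,264.5000; Delacroix 1,251,405.0000; Kowalski 875,983.5000; Ferraro 500,562.0000; Orozco 250,281.0000.
Rounded to nearest cent: Chaudhri $1,126,264.50; Delacroix $1,251,405.00; Kowalski $875,983.50; Ferraro $500,562.00; Orozco $250,281.00. Sum = $4,004,496.00.
Rounded total matches; no reconciliation needed.

Chaudhri: $1,126,264.50; Delacroix: $1,251,405.00; Kowalski: $875,983.50; Ferraro: $500,562.00; Orozco: $250,281.00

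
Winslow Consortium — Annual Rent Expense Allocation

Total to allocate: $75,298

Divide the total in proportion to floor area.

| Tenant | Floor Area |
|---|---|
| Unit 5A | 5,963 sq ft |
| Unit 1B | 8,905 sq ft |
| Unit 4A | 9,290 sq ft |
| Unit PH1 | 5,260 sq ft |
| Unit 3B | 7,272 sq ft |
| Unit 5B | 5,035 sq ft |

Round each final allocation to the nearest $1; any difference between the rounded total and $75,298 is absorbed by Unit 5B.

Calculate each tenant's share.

Sum of floor area: 41,725.
Proportional shares: Unit 5A 5,963/41,725 × $75,298 = 10,760.98; Unit 1B 8,905/41,725 × $75,298 = 16,070.19; Unit 4A 9,290/41,725 × $75,298 = 16,764.97; Unit PH1 5,260/41,725 × $75,298 = 9,492.33; Unit 3B 7,272/41,725 × $75,298 = 13,123.24; Unit 5B 5,035/41,725 × $75,298 = 9,086.29.
Rounded to nearest $1: Unit 5A $10,761; Unit 1B $16,070; Unit 4A $16,765; Unit PH1 $9,492; Unit 3B $13,123; Unit 5B $9,086. Sum = $75,297.
Difference $75,298 − $75,297 = +$1 applied to Unit 5B: Unit 5B becomes $9,087.

Unit 5A: $10,761 · Unit 1B: $16,070 · Unit 4A: $16,765 · Unit PH1: $9,492 · Unit 3B: $13,123 · Unit 5B: $9,087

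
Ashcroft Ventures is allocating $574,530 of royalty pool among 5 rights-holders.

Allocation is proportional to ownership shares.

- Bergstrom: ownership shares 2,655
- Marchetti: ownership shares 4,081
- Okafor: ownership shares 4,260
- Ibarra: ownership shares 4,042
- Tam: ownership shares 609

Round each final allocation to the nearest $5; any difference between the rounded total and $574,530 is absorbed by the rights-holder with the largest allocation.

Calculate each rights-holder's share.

Ownership shares total: 15,647.
Unrounded shares: Bergstrom 2,655/15,647 × $574,530 = 97,486.88; Marchetti 4,081/15,647 × $574,530 = 149,847.06; Okafor 4,260/15,647 × $574,530 = 156,419.62; Ibarra 4,042/15,647 × $574,530 = 148,415.05; Tam 609/15,647 × $574,530 = 22,361.40.
Rounded to nearest $5: Bergstrom $97,485; Marchetti $149,845; Okafor $156,420; Ibarra $148,415; Tam $22,360. Sum = $574,525.
Difference $574,530 − $574,525 = +$5 applied to largest allocation (Okafor): Okafor becomes $156,425.

Bergstrom: $97,485 · Marchetti: $149,845 · Okafor: $156,425 · Ibarra: $148,415 · Tam: $22,360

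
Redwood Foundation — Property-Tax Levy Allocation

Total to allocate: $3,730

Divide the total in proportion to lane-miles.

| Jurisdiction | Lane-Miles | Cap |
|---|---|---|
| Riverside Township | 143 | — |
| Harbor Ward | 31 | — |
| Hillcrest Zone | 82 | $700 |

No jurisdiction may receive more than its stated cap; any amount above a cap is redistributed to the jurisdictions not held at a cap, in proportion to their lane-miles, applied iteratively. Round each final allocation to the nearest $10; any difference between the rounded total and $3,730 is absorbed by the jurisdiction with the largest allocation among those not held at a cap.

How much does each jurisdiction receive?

Sum of lane-miles: 256.
Pro-rata shares before constraints: Riverside Township 2,083.55; Harbor Ward 451.68; Hillcrest Zone 1,194.77.
Capped: Hillcrest Zone ($700); balance $3,030 reallocated over remaining lane-miles 174.
Redistributed shares: Riverside Township 2,490.17 → $2,490; Harbor Ward 539.83 → $540.

Riverside Township: $2,490; Harbor Ward: $540; Hillcrest Zone: $700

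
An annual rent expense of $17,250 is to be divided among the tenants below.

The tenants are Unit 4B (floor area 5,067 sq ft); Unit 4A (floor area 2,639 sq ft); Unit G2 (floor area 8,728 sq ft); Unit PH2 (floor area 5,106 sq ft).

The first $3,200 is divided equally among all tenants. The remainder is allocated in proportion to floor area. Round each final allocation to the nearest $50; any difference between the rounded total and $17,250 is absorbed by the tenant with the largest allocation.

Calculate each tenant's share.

Equal tier: $3,200 ÷ 4 = $800 apiece.
Remainder $14,050 by floor area (total 21,540): Unit 4B 3,305.08 → $3,300; Unit 4A 1,721.35 → $1,700; Unit G2 5,693.05 → $5,700; Unit PH2 3,330.52 → $3,350.
Totals: Unit 4B $800 + $3,300 = $4,100; Unit 4A $800 + $1,700 = $2,500; Unit G2 $800 + $5,700 = $6,500; Unit PH2 $800 + $3,350 = $4,150.

Unit 4B: $4,100 · Unit 4A: $2,500 · Unit G2: $6,500 · Unit PH2: $4,150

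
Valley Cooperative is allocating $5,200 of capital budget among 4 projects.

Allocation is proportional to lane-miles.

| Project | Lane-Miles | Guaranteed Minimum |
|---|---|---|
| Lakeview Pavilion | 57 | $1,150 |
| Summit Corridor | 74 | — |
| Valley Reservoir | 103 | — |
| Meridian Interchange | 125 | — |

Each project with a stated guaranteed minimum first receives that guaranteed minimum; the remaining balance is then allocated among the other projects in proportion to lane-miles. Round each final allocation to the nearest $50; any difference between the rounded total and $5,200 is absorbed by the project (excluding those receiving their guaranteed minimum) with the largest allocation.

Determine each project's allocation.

Minimums first: Lakeview Pavilion $1,150. Residual $4,050.
Residual split over remaining lane-miles 302: Summit Corridor 992.38 → $1,000; Valley Reservoir 1,381.29 → $1,400; Meridian Interchange 1,676.32 → $1,700.
Rounding difference −$50 applied to Meridian Interchange → $1,650.

Lakeview Pavilion: $1,150 | Summit Corridor: $1,000 | Valley Reservoir: $1,400 | Meridian Interchange: $1,650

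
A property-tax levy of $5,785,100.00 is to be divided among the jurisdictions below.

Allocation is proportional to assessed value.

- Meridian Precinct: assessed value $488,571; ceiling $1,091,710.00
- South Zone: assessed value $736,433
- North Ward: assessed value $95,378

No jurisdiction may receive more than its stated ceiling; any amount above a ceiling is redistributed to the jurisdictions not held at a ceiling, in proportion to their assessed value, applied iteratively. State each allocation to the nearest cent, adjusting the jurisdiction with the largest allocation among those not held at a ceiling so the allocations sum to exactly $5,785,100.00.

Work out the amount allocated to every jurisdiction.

Total assessed value = 1,320,382.
Unconstrained shares: Meridian Precinct 2,140,616.9518; South Zone 3,226,595.4461; North Ward 417,887.6021.
Capped: Meridian Precinct ($1,091,710.00); remaining pool $4,693,390.00 reallocated over remaining assessed value 831,811.
Remaining shares: South Zone 4,155,231.5104 → $4,155,231.51; North Ward 538,158.4896 → $538,158.49.

Meridian Precinct: $1,091,710.00 · South Zone: $4,155,231.51 · North Ward: $538,158.49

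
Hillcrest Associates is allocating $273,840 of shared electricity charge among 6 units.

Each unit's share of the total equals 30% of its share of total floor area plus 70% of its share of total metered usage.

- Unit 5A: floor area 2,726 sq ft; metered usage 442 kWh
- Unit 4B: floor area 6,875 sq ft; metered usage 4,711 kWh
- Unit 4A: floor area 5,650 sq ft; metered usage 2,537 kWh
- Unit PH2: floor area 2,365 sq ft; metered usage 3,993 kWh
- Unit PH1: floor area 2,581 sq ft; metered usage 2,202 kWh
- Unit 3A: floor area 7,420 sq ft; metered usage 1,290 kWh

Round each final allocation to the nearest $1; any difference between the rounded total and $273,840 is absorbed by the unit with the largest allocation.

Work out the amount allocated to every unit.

Unit 5A: $13,692 | Unit 4B: $79,960 | Unit 4A: $48,854 | Unit PH2: $57,474 | Unit PH1: $35,493 | Unit 3A: $38,367

Floor area total 27,617; metered usage total 15,175.
Combined weights (30% floor area + 70% metered usage): Unit 5A 0.0500; Unit 4B 0.2920; Unit 4A 0.1784; Unit PH2 0.2099; Unit PH1 0.1296; Unit 3A 0.1401.
Raw shares: Unit 5A 13,692.27; Unit 4B 79,959.54; Unit 4A 48,853.95; Unit PH2 57,474.03; Unit PH1 35,492.96; Unit 3A 38,367.26.
Rounded to nearest $1: Unit 5A $13,692; Unit 4B $79,960; Unit 4A $48,854; Unit PH2 $57,474; Unit PH1 $35,493; Unit 3A $38,367. Sum = $273,840.
Rounded total matches; no reconciliation needed.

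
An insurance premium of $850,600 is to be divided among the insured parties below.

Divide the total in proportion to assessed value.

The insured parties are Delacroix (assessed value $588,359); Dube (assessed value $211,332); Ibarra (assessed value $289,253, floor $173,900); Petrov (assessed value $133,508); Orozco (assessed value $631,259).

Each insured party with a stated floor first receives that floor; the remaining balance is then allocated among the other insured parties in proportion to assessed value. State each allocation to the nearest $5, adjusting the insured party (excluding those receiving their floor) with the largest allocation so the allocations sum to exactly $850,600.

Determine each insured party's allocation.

Delacroix: $254,490; Dube: $91,410; Ibarra: $173,900; Petrov: $57,750; Orozco: $273,050

Minimums first: Ibarra $173,900. Remaining pool $676,700.
Remaining pool split over remaining assessed value 1,564,458: Delacroix 254,492.31 → $254,490; Dube 91,410.80 → $91,410; Petrov 57,748.35 → $57,750; Orozco 273,048.54 → $273,050.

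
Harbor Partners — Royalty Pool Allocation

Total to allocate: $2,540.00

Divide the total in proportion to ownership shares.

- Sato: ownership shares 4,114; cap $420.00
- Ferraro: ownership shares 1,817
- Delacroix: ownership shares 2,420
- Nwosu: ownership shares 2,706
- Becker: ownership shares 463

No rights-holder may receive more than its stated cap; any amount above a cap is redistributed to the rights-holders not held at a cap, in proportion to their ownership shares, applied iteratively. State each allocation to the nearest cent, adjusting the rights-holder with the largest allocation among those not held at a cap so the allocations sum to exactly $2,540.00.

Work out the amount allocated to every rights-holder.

Sato: $420.00 · Ferraro: $520.12 · Delacroix: $692.74 · Nwosu: $774.60 · Becker: $132.54

Total ownership shares = 11,520.
Proportional shares (ignoring caps): Sato 907.0799; Ferraro 400.6233; Delacroix 533.5764; Nwosu 596.6354; Becker 102.0851.
Capped: Sato ($420.00); residual $2,120.00 reallocated over remaining ownership shares 7,406.
Remaining shares: Ferraro 520.1242 → $520.12; Delacroix 692.7356 → $692.74; Nwosu 774.6044 → $774.60; Becker 132.5358 → $132.54.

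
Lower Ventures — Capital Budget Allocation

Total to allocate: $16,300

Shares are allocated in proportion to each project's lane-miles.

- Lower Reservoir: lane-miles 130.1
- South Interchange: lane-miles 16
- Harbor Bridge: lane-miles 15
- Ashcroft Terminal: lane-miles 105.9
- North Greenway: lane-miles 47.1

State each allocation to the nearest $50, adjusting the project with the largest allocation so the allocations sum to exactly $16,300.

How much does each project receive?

Lane-miles total: 314.1.
Proportional shares: Lower Reservoir 130.1/314.1 × $16,300 = 6,751.45; South Interchange 16/314.1 × $16,300 = 830.31; Harbor Bridge 15/314.1 × $16,300 = 778.41; Ashcroft Terminal 105.9/314.1 × $16,300 = 5,495.61; North Greenway 47.1/314.1 × $16,300 = 2,444.22.
At nearest $50: Lower Reservoir $6,750; South Interchange $850; Harbor Bridge $800; Ashcroft Terminal $5,500; North Greenway $2,450. Sum = $16,350.
Difference $16,300 − $16,350 = −$50 applied to largest allocation (Lower Reservoir): Lower Reservoir becomes $6,700.

Lower Reservoir: $6,700 | South Interchange: $850 | Harbor Bridge: $800 | Ashcroft Terminal: $5,500 | North Greenway: $2,450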